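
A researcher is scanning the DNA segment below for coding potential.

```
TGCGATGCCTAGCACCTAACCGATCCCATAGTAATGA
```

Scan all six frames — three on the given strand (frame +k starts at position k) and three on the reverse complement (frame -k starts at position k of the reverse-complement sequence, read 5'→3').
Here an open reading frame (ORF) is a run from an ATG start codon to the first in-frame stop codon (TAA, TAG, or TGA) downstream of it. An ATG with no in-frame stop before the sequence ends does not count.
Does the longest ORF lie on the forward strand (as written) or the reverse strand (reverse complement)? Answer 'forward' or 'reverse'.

Reverse complement (5'→3'): TCATTACTATGGGATCGGTTAGGTGCTAGGCATCGCA
Frame +1: TGC GAT GCC TAG CAC CTA ACC GAT CCC ATA GTA ATG — no ATG→stop ORF.
Frame +2: GCG ATG CCT AGC ACC TAA CCG ATC CCA TAG TAA TGA — ATG at 5, stop TAA at 17 → 15 nt.
Frame +3: CGA TGC CTA GCA CCT AAC CGA TCC CAT AGT AAT — no ATG→stop ORF.
Frame -1: TCA TTA CTA TGG GAT CGG TTA GGT GCT AGG CAT CGC — no ATG→stop ORF.
Frame -2: CAT TAC TAT GGG ATC GGT TAG GTG CTA GGC ATC GCA — no ATG→stop ORF.
Frame -3: ATT ACT ATG GGA TCG GTT AGG TGC TAG GCA TCG — ATG at 9, stop TAG at 27 → 21 nt.
Forward-strand max 15 nt; reverse-strand max 21 nt. The reverse strand has the longer ORF.

reverse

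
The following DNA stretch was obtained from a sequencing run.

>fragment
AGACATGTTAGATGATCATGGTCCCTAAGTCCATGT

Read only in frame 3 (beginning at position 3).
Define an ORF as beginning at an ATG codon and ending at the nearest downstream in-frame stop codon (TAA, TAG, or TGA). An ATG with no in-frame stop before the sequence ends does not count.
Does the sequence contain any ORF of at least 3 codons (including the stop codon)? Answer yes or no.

no

Frame 3: ACA TGT TAG ATG ATC ATG GTC CCT AAG TCC ATG — no ATG→stop ORF.
Largest ORF found is 0 codons < 3, so no.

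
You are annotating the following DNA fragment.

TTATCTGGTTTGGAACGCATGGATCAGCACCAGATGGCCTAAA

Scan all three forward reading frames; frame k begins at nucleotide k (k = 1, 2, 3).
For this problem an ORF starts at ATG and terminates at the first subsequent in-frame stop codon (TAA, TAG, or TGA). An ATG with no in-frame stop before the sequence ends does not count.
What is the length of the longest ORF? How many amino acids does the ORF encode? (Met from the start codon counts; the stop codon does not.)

Frame 1: TTA TCT GGT TTG GAA CGC ATG GAT CAG CAC CAG ATG GCC TAA — ATG at 19, stop TAA at 40 → 24 nt; ATG at 34, stop TAA at 40 → 9 nt.
Frame 2: TAT CTG GTT TGG AAC GCA TGG ATC AGC ACC AGA TGG CCT AAA — no ATG→stop ORF.
Frame 3: ATC TGG TTT GGA ACG CAT GGA TCA GCA CCA GAT GGC CTA — no ATG→stop ORF.
Longest: frame 1, positions 19–42, 24 nt = 8 codons = 7 aa. → 7 amino acids.

7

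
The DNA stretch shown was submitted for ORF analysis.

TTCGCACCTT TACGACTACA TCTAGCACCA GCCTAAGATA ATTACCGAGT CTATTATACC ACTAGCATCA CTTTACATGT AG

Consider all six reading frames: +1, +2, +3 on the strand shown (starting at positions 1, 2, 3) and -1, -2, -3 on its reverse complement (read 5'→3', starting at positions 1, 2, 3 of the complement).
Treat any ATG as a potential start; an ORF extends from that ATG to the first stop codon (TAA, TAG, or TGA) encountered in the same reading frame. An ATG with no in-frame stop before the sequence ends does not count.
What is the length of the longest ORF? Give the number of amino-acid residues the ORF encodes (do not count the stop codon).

4

Reverse complement (5'→3'): CTACATGTAAAGTGATGCTAGTGGTATAATAGACTCGGTAATTATCTTAGGCTGGTGCTAGATGTAGTCGTAAAGGTGCGAA
Frame +1: TTC GCA CCT TTA CGA CTA CAT CTA GCA CCA GCC TAA GAT AAT TAC CGA GTC TAT TAT ACC ACT AGC ATC ACT TTA CAT GTA — no ATG→stop ORF.
Frame +2: TCG CAC CTT TAC GAC TAC ATC TAG CAC CAG CCT AAG ATA ATT ACC GAG TCT ATT ATA CCA CTA GCA TCA CTT TAC ATG TAG — ATG at 77, stop TAG at 80 → 6 nt.
Frame +3: CGC ACC TTT ACG ACT ACA TCT AGC ACC AGC CTA AGA TAA TTA CCG AGT CTA TTA TAC CAC TAG CAT CAC TTT ACA TGT — no ATG→stop ORF.
Frame -1: CTA CAT GTA AAG TGA TGC TAG TGG TAT AAT AGA CTC GGT AAT TAT CTT AGG CTG GTG CTA GAT GTA GTC GTA AAG GTG CGA — no ATG→stop ORF.
Frame -2: TAC ATG TAA AGT GAT GCT AGT GGT ATA ATA GAC TCG GTA ATT ATC TTA GGC TGG TGC TAG ATG TAG TCG TAA AGG TGC GAA — ATG at 5, stop TAA at 8 → 6 nt; ATG at 62, stop TAG at 65 → 6 nt.
Frame -3: ACA TGT AAA GTG ATG CTA GTG GTA TAA TAG ACT CGG TAA TTA TCT TAG GCT GGT GCT AGA TGT AGT CGT AAA GGT GCG — ATG at 15, stop TAA at 27 → 15 nt.
Longest: frame -3, positions 15–29, 15 nt = 5 codons = 4 aa. → 4 amino acids.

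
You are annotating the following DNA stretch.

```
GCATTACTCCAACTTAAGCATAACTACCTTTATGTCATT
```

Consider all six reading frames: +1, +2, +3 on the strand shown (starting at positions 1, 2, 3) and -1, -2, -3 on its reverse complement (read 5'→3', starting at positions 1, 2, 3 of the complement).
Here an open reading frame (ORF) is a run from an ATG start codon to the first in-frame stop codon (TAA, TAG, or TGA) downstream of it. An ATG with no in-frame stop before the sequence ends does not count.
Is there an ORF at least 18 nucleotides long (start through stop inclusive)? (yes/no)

yes

Reverse complement (5'→3'): AATGACATAAAGGTAGTTATGCTTAAGTTGGAGTAATGC
Frame +1: GCA TTA CTC CAA CTT AAG CAT AAC TAC CTT TAT GTC ATT — no ATG→stop ORF.
Frame +2: CAT TAC TCC AAC TTA AGC ATA ACT ACC TTT ATG TCA — no ATG→stop ORF.
Frame +3: ATT ACT CCA ACT TAA GCA TAA CTA CCT TTA TGT CAT — no ATG→stop ORF.
Frame -1: AAT GAC ATA AAG GTA GTT ATG CTT AAG TTG GAG TAA TGC — ATG at 19, stop TAA at 34 → 18 nt.
Frame -2: ATG ACA TAA AGG TAG TTA TGC TTA AGT TGG AGT AAT — ATG at 2, stop TAA at 8 → 9 nt.
Frame -3: TGA CAT AAA GGT AGT TAT GCT TAA GTT GGA GTA ATG — no ATG→stop ORF.
Frame -1 has an ORF of 18 nucleotides (positions 19–36) ≥ 18, so yes.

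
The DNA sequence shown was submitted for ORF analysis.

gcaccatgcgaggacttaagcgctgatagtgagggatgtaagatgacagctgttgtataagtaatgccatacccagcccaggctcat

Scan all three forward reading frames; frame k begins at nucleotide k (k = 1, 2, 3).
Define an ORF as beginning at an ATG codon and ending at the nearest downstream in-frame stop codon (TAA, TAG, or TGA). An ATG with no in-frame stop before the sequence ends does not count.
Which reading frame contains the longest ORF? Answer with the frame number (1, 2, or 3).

Frame 1: GCA CCA TGC GAG GAC TTA AGC GCT GAT AGT GAG GGA TGT AAG ATG ACA GCT GTT GTA TAA GTA ATG CCA TAC CCA GCC CAG GCT CAT — ATG at 43, stop TAA at 58 → 18 nt.
Frame 2: CAC CAT GCG AGG ACT TAA GCG CTG ATA GTG AGG GAT GTA AGA TGA CAG CTG TTG TAT AAG TAA TGC CAT ACC CAG CCC AGG CTC — no ATG→stop ORF.
Frame 3: ACC ATG CGA GGA CTT AAG CGC TGA TAG TGA GGG ATG TAA GAT GAC AGC TGT TGT ATA AGT AAT GCC ATA CCC AGC CCA GGC TCA — ATG at 6, stop TGA at 24 → 21 nt; ATG at 36, stop TAA at 39 → 6 nt.
Longest ORF is 21 nt in frame 3 (positions 6–26).

3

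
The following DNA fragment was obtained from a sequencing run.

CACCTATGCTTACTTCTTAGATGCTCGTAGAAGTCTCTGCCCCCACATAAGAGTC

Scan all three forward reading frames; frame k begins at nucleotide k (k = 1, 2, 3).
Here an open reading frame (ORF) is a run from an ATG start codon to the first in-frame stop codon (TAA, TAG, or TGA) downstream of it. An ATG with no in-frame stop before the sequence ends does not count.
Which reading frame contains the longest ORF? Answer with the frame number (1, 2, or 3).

3

Frame 1: CAC CTA TGC TTA CTT CTT AGA TGC TCG TAG AAG TCT CTG CCC CCA CAT AAG AGT — no ATG→stop ORF.
Frame 2: ACC TAT GCT TAC TTC TTA GAT GCT CGT AGA AGT CTC TGC CCC CAC ATA AGA GTC — no ATG→stop ORF.
Frame 3: CCT ATG CTT ACT TCT TAG ATG CTC GTA GAA GTC TCT GCC CCC ACA TAA GAG — ATG at 6, stop TAG at 18 → 15 nt; ATG at 21, stop TAA at 48 → 30 nt.
Longest ORF is 30 nt in frame 3 (positions 21–50).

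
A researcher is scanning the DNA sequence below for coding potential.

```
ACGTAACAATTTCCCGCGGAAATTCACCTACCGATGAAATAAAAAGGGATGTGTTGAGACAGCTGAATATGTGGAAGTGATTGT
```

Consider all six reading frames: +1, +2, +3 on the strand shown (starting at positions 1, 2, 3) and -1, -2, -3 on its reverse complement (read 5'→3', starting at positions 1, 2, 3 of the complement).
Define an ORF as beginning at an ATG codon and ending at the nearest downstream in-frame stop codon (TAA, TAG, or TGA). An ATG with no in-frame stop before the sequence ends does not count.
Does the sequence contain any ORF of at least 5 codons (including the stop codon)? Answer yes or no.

Reverse complement (5'→3'): ACAATCACTTCCACATATTCAGCTGTCTCAACACATCCCTTTTTATTTCATCGGTAGGTGAATTTCCGCGGGAAATTGTTACGT
Frame +1: ACG TAA CAA TTT CCC GCG GAA ATT CAC CTA CCG ATG AAA TAA AAA GGG ATG TGT TGA GAC AGC TGA ATA TGT GGA AGT GAT TGT — ATG at 34, stop TAA at 40 → 9 nt; ATG at 49, stop TGA at 55 → 9 nt.
Frame +2: CGT AAC AAT TTC CCG CGG AAA TTC ACC TAC CGA TGA AAT AAA AAG GGA TGT GTT GAG ACA GCT GAA TAT GTG GAA GTG ATT — no ATG→stop ORF.
Frame +3: GTA ACA ATT TCC CGC GGA AAT TCA CCT ACC GAT GAA ATA AAA AGG GAT GTG TTG AGA CAG CTG AAT ATG TGG AAG TGA TTG — ATG at 69, stop TGA at 78 → 12 nt.
Frame -1: ACA ATC ACT TCC ACA TAT TCA GCT GTC TCA ACA CAT CCC TTT TTA TTT CAT CGG TAG GTG AAT TTC CGC GGG AAA TTG TTA CGT — no ATG→stop ORF.
Frame -2: CAA TCA CTT CCA CAT ATT CAG CTG TCT CAA CAC ATC CCT TTT TAT TTC ATC GGT AGG TGA ATT TCC GCG GGA AAT TGT TAC — no ATG→stop ORF.
Frame -3: AAT CAC TTC CAC ATA TTC AGC TGT CTC AAC ACA TCC CTT TTT ATT TCA TCG GTA GGT GAA TTT CCG CGG GAA ATT GTT ACG — no ATG→stop ORF.
Largest ORF found is 4 codons < 5, so no.

no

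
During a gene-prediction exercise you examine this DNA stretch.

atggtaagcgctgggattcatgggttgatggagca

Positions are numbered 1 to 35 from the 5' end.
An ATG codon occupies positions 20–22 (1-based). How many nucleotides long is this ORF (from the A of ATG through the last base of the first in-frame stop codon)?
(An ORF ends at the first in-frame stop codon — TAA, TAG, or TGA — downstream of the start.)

Codons from position 20: ATG (20–22), GGT (23–25), TGA (26–28).
TGA is the first in-frame stop; ORF spans 20–28, 9 nucleotides.

9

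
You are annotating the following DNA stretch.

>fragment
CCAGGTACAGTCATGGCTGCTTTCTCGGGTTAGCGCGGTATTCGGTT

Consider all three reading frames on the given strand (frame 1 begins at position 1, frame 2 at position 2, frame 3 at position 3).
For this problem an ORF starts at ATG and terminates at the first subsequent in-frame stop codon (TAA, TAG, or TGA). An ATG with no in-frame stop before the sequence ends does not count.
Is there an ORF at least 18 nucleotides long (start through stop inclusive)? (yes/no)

Frame 1: CCA GGT ACA GTC ATG GCT GCT TTC TCG GGT TAG CGC GGT ATT CGG — ATG at 13, stop TAG at 31 → 21 nt.
Frame 2: CAG GTA CAG TCA TGG CTG CTT TCT CGG GTT AGC GCG GTA TTC GGT — no ATG→stop ORF.
Frame 3: AGG TAC AGT CAT GGC TGC TTT CTC GGG TTA GCG CGG TAT TCG GTT — no ATG→stop ORF.
Frame 1 has an ORF of 21 nucleotides (positions 13–33) ≥ 18, so yes.

yes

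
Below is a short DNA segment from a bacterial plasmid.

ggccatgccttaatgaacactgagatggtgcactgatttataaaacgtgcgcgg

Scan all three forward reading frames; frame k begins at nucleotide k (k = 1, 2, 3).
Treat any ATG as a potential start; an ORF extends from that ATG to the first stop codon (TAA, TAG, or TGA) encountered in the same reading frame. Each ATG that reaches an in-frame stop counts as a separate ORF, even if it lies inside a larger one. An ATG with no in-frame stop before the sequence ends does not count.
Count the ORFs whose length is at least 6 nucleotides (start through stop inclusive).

3

Frame 1: GGC CAT GCC TTA ATG AAC ACT GAG ATG GTG CAC TGA TTT ATA AAA CGT GCG CGG — ATG at 13, stop TGA at 34 → 24 nt; ATG at 25, stop TGA at 34 → 12 nt.
Frame 2: GCC ATG CCT TAA TGA ACA CTG AGA TGG TGC ACT GAT TTA TAA AAC GTG CGC — ATG at 5, stop TAA at 11 → 9 nt.
Frame 3: CCA TGC CTT AAT GAA CAC TGA GAT GGT GCA CTG ATT TAT AAA ACG TGC GCG — no ATG→stop ORF.
ORFs ≥ 6 nucleotides: frame 1 13–36 (24 nucleotides), frame 1 25–36 (12 nucleotides), frame 2 5–13 (9 nucleotides). Count = 3.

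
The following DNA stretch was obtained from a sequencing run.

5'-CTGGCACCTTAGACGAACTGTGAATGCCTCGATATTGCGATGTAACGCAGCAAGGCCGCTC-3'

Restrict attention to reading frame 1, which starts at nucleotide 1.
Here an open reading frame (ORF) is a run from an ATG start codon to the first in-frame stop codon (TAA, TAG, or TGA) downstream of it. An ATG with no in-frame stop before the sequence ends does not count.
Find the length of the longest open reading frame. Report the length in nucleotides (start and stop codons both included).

6

Frame 1: CTG GCA CCT TAG ACG AAC TGT GAA TGC CTC GAT ATT GCG ATG TAA CGC AGC AAG GCC GCT — ATG at 40, stop TAA at 43 → 6 nt.
Longest: frame 1, positions 40–45, 6 nt = 2 codons = 1 aa. → 6 nucleotides.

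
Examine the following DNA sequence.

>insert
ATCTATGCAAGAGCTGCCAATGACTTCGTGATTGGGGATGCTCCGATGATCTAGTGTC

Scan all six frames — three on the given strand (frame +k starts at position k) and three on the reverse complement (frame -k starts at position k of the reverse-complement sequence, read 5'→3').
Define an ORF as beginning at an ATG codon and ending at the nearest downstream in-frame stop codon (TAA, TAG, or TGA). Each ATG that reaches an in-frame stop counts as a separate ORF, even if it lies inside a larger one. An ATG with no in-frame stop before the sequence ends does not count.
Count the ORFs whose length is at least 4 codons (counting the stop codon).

3

Reverse complement (5'→3'): GACACTAGATCATCGGAGCATCCCCAATCACGAAGTCATTGGCAGCTCTTGCATAGAT
Frame +1: ATC TAT GCA AGA GCT GCC AAT GAC TTC GTG ATT GGG GAT GCT CCG ATG ATC TAG TGT — ATG at 46, stop TAG at 52 → 9 nt.
Frame +2: TCT ATG CAA GAG CTG CCA ATG ACT TCG TGA TTG GGG ATG CTC CGA TGA TCT AGT GTC — ATG at 5, stop TGA at 29 → 27 nt; ATG at 20, stop TGA at 29 → 12 nt; ATG at 38, stop TGA at 47 → 12 nt.
Frame +3: CTA TGC AAG AGC TGC CAA TGA CTT CGT GAT TGG GGA TGC TCC GAT GAT CTA GTG — no ATG→stop ORF.
Frame -1: GAC ACT AGA TCA TCG GAG CAT CCC CAA TCA CGA AGT CAT TGG CAG CTC TTG CAT AGA — no ATG→stop ORF.
Frame -2: ACA CTA GAT CAT CGG AGC ATC CCC AAT CAC GAA GTC ATT GGC AGC TCT TGC ATA GAT — no ATG→stop ORF.
Frame -3: CAC TAG ATC ATC GGA GCA TCC CCA ATC ACG AAG TCA TTG GCA GCT CTT GCA TAG — no ATG→stop ORF.
ORFs ≥ 4 codons: frame +2 5–31 (9 codons), frame +2 20–31 (4 codons), frame +2 38–49 (4 codons). Count = 3.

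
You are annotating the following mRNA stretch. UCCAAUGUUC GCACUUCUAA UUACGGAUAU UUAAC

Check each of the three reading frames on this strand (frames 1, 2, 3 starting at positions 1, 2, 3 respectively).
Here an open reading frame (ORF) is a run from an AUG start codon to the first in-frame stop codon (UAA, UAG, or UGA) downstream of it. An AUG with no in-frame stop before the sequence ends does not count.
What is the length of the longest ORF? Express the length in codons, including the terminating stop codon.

10

Frame 1: UCC AAU GUU CGC ACU UCU AAU UAC GGA UAU UUA — no AUG→stop ORF.
Frame 2: CCA AUG UUC GCA CUU CUA AUU ACG GAU AUU UAA — AUG at 5, stop UAA at 32 → 30 nt.
Frame 3: CAA UGU UCG CAC UUC UAA UUA CGG AUA UUU AAC — no AUG→stop ORF.
Longest: frame 2, positions 5–34, 30 nt = 10 codons = 9 aa. → 10 codons.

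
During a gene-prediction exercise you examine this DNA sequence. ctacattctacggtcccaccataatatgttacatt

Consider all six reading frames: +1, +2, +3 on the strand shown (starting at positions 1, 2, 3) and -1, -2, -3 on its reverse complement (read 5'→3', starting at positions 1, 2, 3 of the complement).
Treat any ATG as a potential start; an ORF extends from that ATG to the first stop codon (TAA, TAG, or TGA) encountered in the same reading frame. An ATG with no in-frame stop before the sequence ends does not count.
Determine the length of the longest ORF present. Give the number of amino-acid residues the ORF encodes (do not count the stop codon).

Reverse complement (5'→3'): AATGTAACATATTATGGTGGGACCGTAGAATGTAG
Frame +1: CTA CAT TCT ACG GTC CCA CCA TAA TAT GTT ACA — no ATG→stop ORF.
Frame +2: TAC ATT CTA CGG TCC CAC CAT AAT ATG TTA CAT — no ATG→stop ORF.
Frame +3: ACA TTC TAC GGT CCC ACC ATA ATA TGT TAC ATT — no ATG→stop ORF.
Frame -1: AAT GTA ACA TAT TAT GGT GGG ACC GTA GAA TGT — no ATG→stop ORF.
Frame -2: ATG TAA CAT ATT ATG GTG GGA CCG TAG AAT GTA — ATG at 2, stop TAA at 5 → 6 nt; ATG at 14, stop TAG at 26 → 15 nt.
Frame -3: TGT AAC ATA TTA TGG TGG GAC CGT AGA ATG TAG — ATG at 30, stop TAG at 33 → 6 nt.
Longest: frame -2, positions 14–28, 15 nt = 5 codons = 4 aa. → 4 amino acids.

4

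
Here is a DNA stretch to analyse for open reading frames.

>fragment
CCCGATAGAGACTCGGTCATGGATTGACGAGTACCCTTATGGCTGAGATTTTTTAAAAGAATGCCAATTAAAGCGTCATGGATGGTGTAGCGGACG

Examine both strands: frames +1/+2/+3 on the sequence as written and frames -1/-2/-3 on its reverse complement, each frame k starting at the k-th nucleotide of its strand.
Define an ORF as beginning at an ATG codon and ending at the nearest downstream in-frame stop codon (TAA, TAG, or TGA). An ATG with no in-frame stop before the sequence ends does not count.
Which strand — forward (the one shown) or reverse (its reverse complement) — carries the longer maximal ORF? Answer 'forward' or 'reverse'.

forward

Reverse complement (5'→3'): CGTCCGCTACACCATCCATGACGCTTTAATTGGCATTCTTTTAAAAAATCTCAGCCATAAGGGTACTCGTCAATCCATGACCGAGTCTCTATCGGG
Frame +1: CCC GAT AGA GAC TCG GTC ATG GAT TGA CGA GTA CCC TTA TGG CTG AGA TTT TTT AAA AGA ATG CCA ATT AAA GCG TCA TGG ATG GTG TAG CGG ACG — ATG at 19, stop TGA at 25 → 9 nt; ATG at 61, stop TAG at 88 → 30 nt; ATG at 82, stop TAG at 88 → 9 nt.
Frame +2: CCG ATA GAG ACT CGG TCA TGG ATT GAC GAG TAC CCT TAT GGC TGA GAT TTT TTA AAA GAA TGC CAA TTA AAG CGT CAT GGA TGG TGT AGC GGA — no ATG→stop ORF.
Frame +3: CGA TAG AGA CTC GGT CAT GGA TTG ACG AGT ACC CTT ATG GCT GAG ATT TTT TAA AAG AAT GCC AAT TAA AGC GTC ATG GAT GGT GTA GCG GAC — ATG at 39, stop TAA at 54 → 18 nt.
Frame -1: CGT CCG CTA CAC CAT CCA TGA CGC TTT AAT TGG CAT TCT TTT AAA AAA TCT CAG CCA TAA GGG TAC TCG TCA ATC CAT GAC CGA GTC TCT ATC GGG — no ATG→stop ORF.
Frame -2: GTC CGC TAC ACC ATC CAT GAC GCT TTA ATT GGC ATT CTT TTA AAA AAT CTC AGC CAT AAG GGT ACT CGT CAA TCC ATG ACC GAG TCT CTA TCG — no ATG→stop ORF.
Frame -3: TCC GCT ACA CCA TCC ATG ACG CTT TAA TTG GCA TTC TTT TAA AAA ATC TCA GCC ATA AGG GTA CTC GTC AAT CCA TGA CCG AGT CTC TAT CGG — ATG at 18, stop TAA at 27 → 12 nt.
Forward-strand max 30 nt; reverse-strand max 12 nt. The forward strand has the longer ORF.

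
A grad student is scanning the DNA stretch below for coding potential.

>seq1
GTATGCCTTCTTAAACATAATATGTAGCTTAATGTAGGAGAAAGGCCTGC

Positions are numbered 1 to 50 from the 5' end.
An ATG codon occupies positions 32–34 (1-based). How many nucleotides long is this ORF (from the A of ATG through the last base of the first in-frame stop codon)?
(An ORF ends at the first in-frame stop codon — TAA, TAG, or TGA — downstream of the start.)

Codons from position 32: ATG (32–34), TAG (35–37).
TAG is the first in-frame stop; ORF spans 32–37, 6 nucleotides.

6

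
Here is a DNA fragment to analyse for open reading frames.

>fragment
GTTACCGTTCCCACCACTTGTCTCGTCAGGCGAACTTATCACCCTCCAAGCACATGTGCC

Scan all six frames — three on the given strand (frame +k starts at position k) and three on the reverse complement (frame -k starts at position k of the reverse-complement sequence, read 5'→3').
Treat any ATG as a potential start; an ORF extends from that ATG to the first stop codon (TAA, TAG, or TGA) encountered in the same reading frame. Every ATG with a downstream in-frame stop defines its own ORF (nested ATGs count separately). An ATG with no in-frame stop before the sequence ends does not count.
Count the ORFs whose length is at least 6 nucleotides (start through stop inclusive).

Reverse complement (5'→3'): GGCACATGTGCTTGGAGGGTGATAAGTTCGCCTGACGAGACAAGTGGTGGGAACGGTAAC
Frame +1: GTT ACC GTT CCC ACC ACT TGT CTC GTC AGG CGA ACT TAT CAC CCT CCA AGC ACA TGT GCC — no ATG→stop ORF.
Frame +2: TTA CCG TTC CCA CCA CTT GTC TCG TCA GGC GAA CTT ATC ACC CTC CAA GCA CAT GTG — no ATG→stop ORF.
Frame +3: TAC CGT TCC CAC CAC TTG TCT CGT CAG GCG AAC TTA TCA CCC TCC AAG CAC ATG TGC — no ATG→stop ORF.
Frame -1: GGC ACA TGT GCT TGG AGG GTG ATA AGT TCG CCT GAC GAG ACA AGT GGT GGG AAC GGT AAC — no ATG→stop ORF.
Frame -2: GCA CAT GTG CTT GGA GGG TGA TAA GTT CGC CTG ACG AGA CAA GTG GTG GGA ACG GTA — no ATG→stop ORF.
Frame -3: CAC ATG TGC TTG GAG GGT GAT AAG TTC GCC TGA CGA GAC AAG TGG TGG GAA CGG TAA — ATG at 6, stop TGA at 33 → 30 nt.
ORFs ≥ 6 nucleotides: frame -3 6–35 (30 nucleotides). Count = 1.

1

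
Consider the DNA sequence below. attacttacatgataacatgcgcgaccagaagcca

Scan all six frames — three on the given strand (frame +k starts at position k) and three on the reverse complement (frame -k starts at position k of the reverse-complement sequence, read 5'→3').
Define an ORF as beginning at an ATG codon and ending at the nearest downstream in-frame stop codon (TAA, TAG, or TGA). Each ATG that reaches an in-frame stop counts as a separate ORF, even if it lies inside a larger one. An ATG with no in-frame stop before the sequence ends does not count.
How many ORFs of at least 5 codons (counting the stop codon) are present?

1

Reverse complement (5'→3'): TGGCTTCTGGTCGCGCATGTTATCATGTAAGTAAT
Frame +1: ATT ACT TAC ATG ATA ACA TGC GCG ACC AGA AGC — no ATG→stop ORF.
Frame +2: TTA CTT ACA TGA TAA CAT GCG CGA CCA GAA GCC — no ATG→stop ORF.
Frame +3: TAC TTA CAT GAT AAC ATG CGC GAC CAG AAG CCA — no ATG→stop ORF.
Frame -1: TGG CTT CTG GTC GCG CAT GTT ATC ATG TAA GTA — ATG at 25, stop TAA at 28 → 6 nt.
Frame -2: GGC TTC TGG TCG CGC ATG TTA TCA TGT AAG TAA — ATG at 17, stop TAA at 32 → 18 nt.
Frame -3: GCT TCT GGT CGC GCA TGT TAT CAT GTA AGT AAT — no ATG→stop ORF.
ORFs ≥ 5 codons: frame -2 17–34 (6 codons). Count = 1.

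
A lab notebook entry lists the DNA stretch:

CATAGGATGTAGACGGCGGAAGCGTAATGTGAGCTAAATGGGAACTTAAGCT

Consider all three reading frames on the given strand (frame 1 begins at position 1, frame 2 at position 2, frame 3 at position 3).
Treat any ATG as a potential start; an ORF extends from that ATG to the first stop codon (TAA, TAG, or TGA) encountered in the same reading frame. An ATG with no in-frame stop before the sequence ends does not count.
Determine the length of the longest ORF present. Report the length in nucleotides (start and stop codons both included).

Frame 1: CAT AGG ATG TAG ACG GCG GAA GCG TAA TGT GAG CTA AAT GGG AAC TTA AGC — ATG at 7, stop TAG at 10 → 6 nt.
Frame 2: ATA GGA TGT AGA CGG CGG AAG CGT AAT GTG AGC TAA ATG GGA ACT TAA GCT — ATG at 38, stop TAA at 47 → 12 nt.
Frame 3: TAG GAT GTA GAC GGC GGA AGC GTA ATG TGA GCT AAA TGG GAA CTT AAG — ATG at 27, stop TGA at 30 → 6 nt.
Longest: frame 2, positions 38–49, 12 nt = 4 codons = 3 aa. → 12 nucleotides.

12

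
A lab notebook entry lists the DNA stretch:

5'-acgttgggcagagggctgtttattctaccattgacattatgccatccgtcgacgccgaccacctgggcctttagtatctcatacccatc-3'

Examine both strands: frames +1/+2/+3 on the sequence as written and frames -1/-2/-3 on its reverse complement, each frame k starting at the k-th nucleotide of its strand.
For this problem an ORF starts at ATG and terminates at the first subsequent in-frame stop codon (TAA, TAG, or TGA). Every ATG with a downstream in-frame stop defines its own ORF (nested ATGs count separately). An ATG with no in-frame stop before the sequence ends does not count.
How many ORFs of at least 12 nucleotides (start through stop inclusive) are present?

5

Reverse complement (5'→3'): GATGGGTATGAGATACTAAAGGCCCAGGTGGTCGGCGTCGACGGATGGCATAATGTCAATGGTAGAATAAACAGCCCTCTGCCCAACGT
Frame +1: ACG TTG GGC AGA GGG CTG TTT ATT CTA CCA TTG ACA TTA TGC CAT CCG TCG ACG CCG ACC ACC TGG GCC TTT AGT ATC TCA TAC CCA — no ATG→stop ORF.
Frame +2: CGT TGG GCA GAG GGC TGT TTA TTC TAC CAT TGA CAT TAT GCC ATC CGT CGA CGC CGA CCA CCT GGG CCT TTA GTA TCT CAT ACC CAT — no ATG→stop ORF.
Frame +3: GTT GGG CAG AGG GCT GTT TAT TCT ACC ATT GAC ATT ATG CCA TCC GTC GAC GCC GAC CAC CTG GGC CTT TAG TAT CTC ATA CCC ATC — ATG at 39, stop TAG at 72 → 36 nt.
Frame -1: GAT GGG TAT GAG ATA CTA AAG GCC CAG GTG GTC GGC GTC GAC GGA TGG CAT AAT GTC AAT GGT AGA ATA AAC AGC CCT CTG CCC AAC — no ATG→stop ORF.
Frame -2: ATG GGT ATG AGA TAC TAA AGG CCC AGG TGG TCG GCG TCG ACG GAT GGC ATA ATG TCA ATG GTA GAA TAA ACA GCC CTC TGC CCA ACG — ATG at 2, stop TAA at 17 → 18 nt; ATG at 8, stop TAA at 17 → 12 nt; ATG at 53, stop TAA at 68 → 18 nt; ATG at 59, stop TAA at 68 → 12 nt.
Frame -3: TGG GTA TGA GAT ACT AAA GGC CCA GGT GGT CGG CGT CGA CGG ATG GCA TAA TGT CAA TGG TAG AAT AAA CAG CCC TCT GCC CAA CGT — ATG at 45, stop TAA at 51 → 9 nt.
ORFs ≥ 12 nucleotides: frame +3 39–74 (36 nucleotides), frame -2 2–19 (18 nucleotides), frame -2 8–19 (12 nucleotides), frame -2 53–70 (18 nucleotides), frame -2 59–70 (12 nucleotides). Count = 5.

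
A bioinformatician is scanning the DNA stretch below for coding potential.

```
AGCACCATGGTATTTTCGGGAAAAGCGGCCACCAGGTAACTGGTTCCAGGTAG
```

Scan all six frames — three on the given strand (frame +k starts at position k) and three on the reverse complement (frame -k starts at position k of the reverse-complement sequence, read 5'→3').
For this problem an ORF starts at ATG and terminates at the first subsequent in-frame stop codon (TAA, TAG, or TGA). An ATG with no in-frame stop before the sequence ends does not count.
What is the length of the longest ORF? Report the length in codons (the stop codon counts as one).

11

Reverse complement (5'→3'): CTACCTGGAACCAGTTACCTGGTGGCCGCTTTTCCCGAAAATACCATGGTGCT
Frame +1: AGC ACC ATG GTA TTT TCG GGA AAA GCG GCC ACC AGG TAA CTG GTT CCA GGT — ATG at 7, stop TAA at 37 → 33 nt.
Frame +2: GCA CCA TGG TAT TTT CGG GAA AAG CGG CCA CCA GGT AAC TGG TTC CAG GTA — no ATG→stop ORF.
Frame +3: CAC CAT GGT ATT TTC GGG AAA AGC GGC CAC CAG GTA ACT GGT TCC AGG TAG — no ATG→stop ORF.
Frame -1: CTA CCT GGA ACC AGT TAC CTG GTG GCC GCT TTT CCC GAA AAT ACC ATG GTG — no ATG→stop ORF.
Frame -2: TAC CTG GAA CCA GTT ACC TGG TGG CCG CTT TTC CCG AAA ATA CCA TGG TGC — no ATG→stop ORF.
Frame -3: ACC TGG AAC CAG TTA CCT GGT GGC CGC TTT TCC CGA AAA TAC CAT GGT GCT — no ATG→stop ORF.
Longest: frame +1, positions 7–39, 33 nt = 11 codons = 10 aa. → 11 codons.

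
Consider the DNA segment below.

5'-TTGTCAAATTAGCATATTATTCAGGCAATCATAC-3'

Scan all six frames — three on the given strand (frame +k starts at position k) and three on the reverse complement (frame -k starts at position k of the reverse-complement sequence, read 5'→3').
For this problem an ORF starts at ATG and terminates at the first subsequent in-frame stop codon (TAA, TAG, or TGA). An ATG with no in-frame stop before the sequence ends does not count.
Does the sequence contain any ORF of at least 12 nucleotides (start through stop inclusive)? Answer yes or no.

yes

Reverse complement (5'→3'): GTATGATTGCCTGAATAATATGCTAATTTGACAA
Frame +1: TTG TCA AAT TAG CAT ATT ATT CAG GCA ATC ATA — no ATG→stop ORF.
Frame +2: TGT CAA ATT AGC ATA TTA TTC AGG CAA TCA TAC — no ATG→stop ORF.
Frame +3: GTC AAA TTA GCA TAT TAT TCA GGC AAT CAT — no ATG→stop ORF.
Frame -1: GTA TGA TTG CCT GAA TAA TAT GCT AAT TTG ACA — no ATG→stop ORF.
Frame -2: TAT GAT TGC CTG AAT AAT ATG CTA ATT TGA CAA — ATG at 20, stop TGA at 29 → 12 nt.
Frame -3: ATG ATT GCC TGA ATA ATA TGC TAA TTT GAC — ATG at 3, stop TGA at 12 → 12 nt.
Frame -2 has an ORF of 12 nucleotides (positions 20–31) ≥ 12, so yes.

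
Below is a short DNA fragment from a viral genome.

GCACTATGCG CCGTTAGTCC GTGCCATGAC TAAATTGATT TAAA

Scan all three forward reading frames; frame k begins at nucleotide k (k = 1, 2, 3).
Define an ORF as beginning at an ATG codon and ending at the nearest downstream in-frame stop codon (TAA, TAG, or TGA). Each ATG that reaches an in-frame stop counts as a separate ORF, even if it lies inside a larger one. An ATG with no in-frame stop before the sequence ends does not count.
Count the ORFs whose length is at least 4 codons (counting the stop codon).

2

Frame 1: GCA CTA TGC GCC GTT AGT CCG TGC CAT GAC TAA ATT GAT TTA — no ATG→stop ORF.
Frame 2: CAC TAT GCG CCG TTA GTC CGT GCC ATG ACT AAA TTG ATT TAA — ATG at 26, stop TAA at 41 → 18 nt.
Frame 3: ACT ATG CGC CGT TAG TCC GTG CCA TGA CTA AAT TGA TTT AAA — ATG at 6, stop TAG at 15 → 12 nt.
ORFs ≥ 4 codons: frame 2 26–43 (6 codons), frame 3 6–17 (4 codons). Count = 2.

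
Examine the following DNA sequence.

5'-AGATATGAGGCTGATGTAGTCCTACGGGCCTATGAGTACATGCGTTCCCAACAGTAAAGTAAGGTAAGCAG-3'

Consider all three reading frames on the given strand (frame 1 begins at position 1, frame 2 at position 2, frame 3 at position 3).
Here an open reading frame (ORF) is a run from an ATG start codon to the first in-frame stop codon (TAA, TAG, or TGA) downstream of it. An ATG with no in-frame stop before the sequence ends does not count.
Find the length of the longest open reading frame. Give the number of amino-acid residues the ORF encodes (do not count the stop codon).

11

Frame 1: AGA TAT GAG GCT GAT GTA GTC CTA CGG GCC TAT GAG TAC ATG CGT TCC CAA CAG TAA AGT AAG GTA AGC — ATG at 40, stop TAA at 55 → 18 nt.
Frame 2: GAT ATG AGG CTG ATG TAG TCC TAC GGG CCT ATG AGT ACA TGC GTT CCC AAC AGT AAA GTA AGG TAA GCA — ATG at 5, stop TAG at 17 → 15 nt; ATG at 14, stop TAG at 17 → 6 nt; ATG at 32, stop TAA at 65 → 36 nt.
Frame 3: ATA TGA GGC TGA TGT AGT CCT ACG GGC CTA TGA GTA CAT GCG TTC CCA ACA GTA AAG TAA GGT AAG CAG — no ATG→stop ORF.
Longest: frame 2, positions 32–67, 36 nt = 12 codons = 11 aa. → 11 amino acids.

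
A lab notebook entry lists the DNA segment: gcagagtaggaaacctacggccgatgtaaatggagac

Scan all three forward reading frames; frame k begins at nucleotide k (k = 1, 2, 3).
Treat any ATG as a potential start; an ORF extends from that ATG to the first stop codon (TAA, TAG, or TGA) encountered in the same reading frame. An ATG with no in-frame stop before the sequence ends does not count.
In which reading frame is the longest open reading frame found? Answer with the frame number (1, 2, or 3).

Frame 1: GCA GAG TAG GAA ACC TAC GGC CGA TGT AAA TGG AGA — no ATG→stop ORF.
Frame 2: CAG AGT AGG AAA CCT ACG GCC GAT GTA AAT GGA GAC — no ATG→stop ORF.
Frame 3: AGA GTA GGA AAC CTA CGG CCG ATG TAA ATG GAG — ATG at 24, stop TAA at 27 → 6 nt.
Longest ORF is 6 nt in frame 3 (positions 24–29).

3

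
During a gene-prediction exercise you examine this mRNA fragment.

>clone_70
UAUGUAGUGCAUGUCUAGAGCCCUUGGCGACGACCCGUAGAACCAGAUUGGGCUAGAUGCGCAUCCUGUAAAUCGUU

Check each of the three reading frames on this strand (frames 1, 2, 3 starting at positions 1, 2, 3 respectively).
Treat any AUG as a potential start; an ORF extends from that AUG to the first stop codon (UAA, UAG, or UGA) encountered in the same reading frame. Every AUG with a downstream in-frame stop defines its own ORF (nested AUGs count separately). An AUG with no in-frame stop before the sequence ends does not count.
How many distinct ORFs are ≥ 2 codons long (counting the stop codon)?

Frame 1: UAU GUA GUG CAU GUC UAG AGC CCU UGG CGA CGA CCC GUA GAA CCA GAU UGG GCU AGA UGC GCA UCC UGU AAA UCG — no AUG→stop ORF.
Frame 2: AUG UAG UGC AUG UCU AGA GCC CUU GGC GAC GAC CCG UAG AAC CAG AUU GGG CUA GAU GCG CAU CCU GUA AAU CGU — AUG at 2, stop UAG at 5 → 6 nt; AUG at 11, stop UAG at 38 → 30 nt.
Frame 3: UGU AGU GCA UGU CUA GAG CCC UUG GCG ACG ACC CGU AGA ACC AGA UUG GGC UAG AUG CGC AUC CUG UAA AUC GUU — AUG at 57, stop UAA at 69 → 15 nt.
ORFs ≥ 2 codons: frame 2 2–7 (2 codons), frame 2 11–40 (10 codons), frame 3 57–71 (5 codons). Count = 3.

3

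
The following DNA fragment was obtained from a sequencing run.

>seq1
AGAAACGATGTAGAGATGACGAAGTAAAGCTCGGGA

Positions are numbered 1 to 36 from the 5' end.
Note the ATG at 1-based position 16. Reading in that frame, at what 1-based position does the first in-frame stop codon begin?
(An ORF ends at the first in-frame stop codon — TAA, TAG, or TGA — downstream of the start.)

25

Codons from position 16: ATG (16–18), ACG (19–21), AAG (22–24), TAA (25–27).
TAA is a stop codon; it begins at position 25.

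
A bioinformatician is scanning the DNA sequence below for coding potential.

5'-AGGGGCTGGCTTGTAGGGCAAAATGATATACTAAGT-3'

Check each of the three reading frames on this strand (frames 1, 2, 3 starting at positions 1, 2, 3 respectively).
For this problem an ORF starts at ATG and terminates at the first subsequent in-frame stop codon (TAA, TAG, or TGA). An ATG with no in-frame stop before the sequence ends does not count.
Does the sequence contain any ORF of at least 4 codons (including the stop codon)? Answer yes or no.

yes

Frame 1: AGG GGC TGG CTT GTA GGG CAA AAT GAT ATA CTA AGT — no ATG→stop ORF.
Frame 2: GGG GCT GGC TTG TAG GGC AAA ATG ATA TAC TAA — ATG at 23, stop TAA at 32 → 12 nt.
Frame 3: GGG CTG GCT TGT AGG GCA AAA TGA TAT ACT AAG — no ATG→stop ORF.
Frame 2 has an ORF of 4 codons (positions 23–34) ≥ 4, so yes.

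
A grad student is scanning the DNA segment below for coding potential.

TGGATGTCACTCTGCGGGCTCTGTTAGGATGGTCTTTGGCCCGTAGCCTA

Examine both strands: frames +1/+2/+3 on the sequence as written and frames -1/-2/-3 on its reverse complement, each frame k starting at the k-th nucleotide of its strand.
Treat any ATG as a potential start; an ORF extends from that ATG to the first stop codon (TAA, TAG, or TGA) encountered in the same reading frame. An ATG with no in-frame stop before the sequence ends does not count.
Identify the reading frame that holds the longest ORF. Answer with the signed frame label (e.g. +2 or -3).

+1

Reverse complement (5'→3'): TAGGCTACGGGCCAAAGACCATCCTAACAGAGCCCGCAGAGTGACATCCA
Frame +1: TGG ATG TCA CTC TGC GGG CTC TGT TAG GAT GGT CTT TGG CCC GTA GCC — ATG at 4, stop TAG at 25 → 24 nt.
Frame +2: GGA TGT CAC TCT GCG GGC TCT GTT AGG ATG GTC TTT GGC CCG TAG CCT — ATG at 29, stop TAG at 44 → 18 nt.
Frame +3: GAT GTC ACT CTG CGG GCT CTG TTA GGA TGG TCT TTG GCC CGT AGC CTA — no ATG→stop ORF.
Frame -1: TAG GCT ACG GGC CAA AGA CCA TCC TAA CAG AGC CCG CAG AGT GAC ATC — no ATG→stop ORF.
Frame -2: AGG CTA CGG GCC AAA GAC CAT CCT AAC AGA GCC CGC AGA GTG ACA TCC — no ATG→stop ORF.
Frame -3: GGC TAC GGG CCA AAG ACC ATC CTA ACA GAG CCC GCA GAG TGA CAT CCA — no ATG→stop ORF.
Longest ORF is 24 nt in frame +1 (positions 4–27).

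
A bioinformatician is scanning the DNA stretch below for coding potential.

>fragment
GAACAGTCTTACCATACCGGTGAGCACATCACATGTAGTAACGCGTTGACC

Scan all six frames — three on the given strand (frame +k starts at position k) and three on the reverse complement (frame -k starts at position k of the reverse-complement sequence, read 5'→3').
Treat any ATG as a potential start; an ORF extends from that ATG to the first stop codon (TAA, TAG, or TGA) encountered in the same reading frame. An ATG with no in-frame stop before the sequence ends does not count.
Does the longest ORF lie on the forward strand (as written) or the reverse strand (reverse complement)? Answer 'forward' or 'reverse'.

reverse

Reverse complement (5'→3'): GGTCAACGCGTTACTACATGTGATGTGCTCACCGGTATGGTAAGACTGTTC
Frame +1: GAA CAG TCT TAC CAT ACC GGT GAG CAC ATC ACA TGT AGT AAC GCG TTG ACC — no ATG→stop ORF.
Frame +2: AAC AGT CTT ACC ATA CCG GTG AGC ACA TCA CAT GTA GTA ACG CGT TGA — no ATG→stop ORF.
Frame +3: ACA GTC TTA CCA TAC CGG TGA GCA CAT CAC ATG TAG TAA CGC GTT GAC — ATG at 33, stop TAG at 36 → 6 nt.
Frame -1: GGT CAA CGC GTT ACT ACA TGT GAT GTG CTC ACC GGT ATG GTA AGA CTG TTC — no ATG→stop ORF.
Frame -2: GTC AAC GCG TTA CTA CAT GTG ATG TGC TCA CCG GTA TGG TAA GAC TGT — ATG at 23, stop TAA at 41 → 21 nt.
Frame -3: TCA ACG CGT TAC TAC ATG TGA TGT GCT CAC CGG TAT GGT AAG ACT GTT — ATG at 18, stop TGA at 21 → 6 nt.
Forward-strand max 6 nt; reverse-strand max 21 nt. The reverse strand has the longer ORF.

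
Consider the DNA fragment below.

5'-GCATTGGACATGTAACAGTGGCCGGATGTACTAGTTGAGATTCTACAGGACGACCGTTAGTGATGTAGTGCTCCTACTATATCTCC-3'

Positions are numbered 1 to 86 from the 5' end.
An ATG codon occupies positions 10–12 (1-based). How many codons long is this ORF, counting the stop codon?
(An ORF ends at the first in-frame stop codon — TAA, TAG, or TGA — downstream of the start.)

Codons from position 10: ATG (10–12), TAA (13–15).
TAA is the first in-frame stop; that's 2 codons including the stop.

2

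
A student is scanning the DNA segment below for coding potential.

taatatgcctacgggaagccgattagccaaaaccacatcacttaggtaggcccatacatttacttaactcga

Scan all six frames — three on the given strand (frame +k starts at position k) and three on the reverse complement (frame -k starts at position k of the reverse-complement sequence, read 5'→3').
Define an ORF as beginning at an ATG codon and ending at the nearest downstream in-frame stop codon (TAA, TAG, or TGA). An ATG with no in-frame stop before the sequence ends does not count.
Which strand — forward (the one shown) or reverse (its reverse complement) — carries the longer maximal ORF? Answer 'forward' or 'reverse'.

Reverse complement (5'→3'): TCGAGTTAAGTAAATGTATGGGCCTACCTAAGTGATGTGGTTTTGGCTAATCGGCTTCCCGTAGGCATATTA
Frame +1: TAA TAT GCC TAC GGG AAG CCG ATT AGC CAA AAC CAC ATC ACT TAG GTA GGC CCA TAC ATT TAC TTA ACT CGA — no ATG→stop ORF.
Frame +2: AAT ATG CCT ACG GGA AGC CGA TTA GCC AAA ACC ACA TCA CTT AGG TAG GCC CAT ACA TTT ACT TAA CTC — ATG at 5, stop TAG at 47 → 45 nt.
Frame +3: ATA TGC CTA CGG GAA GCC GAT TAG CCA AAA CCA CAT CAC TTA GGT AGG CCC ATA CAT TTA CTT AAC TCG — no ATG→stop ORF.
Frame -1: TCG AGT TAA GTA AAT GTA TGG GCC TAC CTA AGT GAT GTG GTT TTG GCT AAT CGG CTT CCC GTA GGC ATA TTA — no ATG→stop ORF.
Frame -2: CGA GTT AAG TAA ATG TAT GGG CCT ACC TAA GTG ATG TGG TTT TGG CTA ATC GGC TTC CCG TAG GCA TAT — ATG at 14, stop TAA at 29 → 18 nt; ATG at 35, stop TAG at 62 → 30 nt.
Frame -3: GAG TTA AGT AAA TGT ATG GGC CTA CCT AAG TGA TGT GGT TTT GGC TAA TCG GCT TCC CGT AGG CAT ATT — ATG at 18, stop TGA at 33 → 18 nt.
Forward-strand max 45 nt; reverse-strand max 30 nt. The forward strand has the longer ORF.

forward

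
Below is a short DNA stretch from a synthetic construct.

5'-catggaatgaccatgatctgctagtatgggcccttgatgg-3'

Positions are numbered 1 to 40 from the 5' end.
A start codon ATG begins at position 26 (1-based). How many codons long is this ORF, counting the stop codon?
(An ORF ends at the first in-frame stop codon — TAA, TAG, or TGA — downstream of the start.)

4

Codons from position 26: ATG (26–28), GGC (29–31), CCT (32–34), TGA (35–37).
TGA is the first in-frame stop; that's 4 codons including the stop.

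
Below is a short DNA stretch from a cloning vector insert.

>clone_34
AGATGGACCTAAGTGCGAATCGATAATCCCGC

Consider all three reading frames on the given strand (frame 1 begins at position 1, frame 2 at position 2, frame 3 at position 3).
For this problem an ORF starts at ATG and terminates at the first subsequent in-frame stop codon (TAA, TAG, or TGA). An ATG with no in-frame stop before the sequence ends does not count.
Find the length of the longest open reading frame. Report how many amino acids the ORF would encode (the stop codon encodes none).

Frame 1: AGA TGG ACC TAA GTG CGA ATC GAT AAT CCC — no ATG→stop ORF.
Frame 2: GAT GGA CCT AAG TGC GAA TCG ATA ATC CCG — no ATG→stop ORF.
Frame 3: ATG GAC CTA AGT GCG AAT CGA TAA TCC CGC — ATG at 3, stop TAA at 24 → 24 nt.
Longest: frame 3, positions 3–26, 24 nt = 8 codons = 7 aa. → 7 amino acids.

7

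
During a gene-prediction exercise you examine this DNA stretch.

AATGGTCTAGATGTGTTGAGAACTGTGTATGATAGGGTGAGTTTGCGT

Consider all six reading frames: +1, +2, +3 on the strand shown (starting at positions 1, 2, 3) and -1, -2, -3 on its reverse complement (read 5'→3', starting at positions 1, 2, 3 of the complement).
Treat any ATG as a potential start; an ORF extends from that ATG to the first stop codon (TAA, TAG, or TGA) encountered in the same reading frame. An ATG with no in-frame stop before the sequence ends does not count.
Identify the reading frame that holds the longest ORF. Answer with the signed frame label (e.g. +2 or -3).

+2

Reverse complement (5'→3'): ACGCAAACTCACCCTATCATACACAGTTCTCAACACATCTAGACCATT
Frame +1: AAT GGT CTA GAT GTG TTG AGA ACT GTG TAT GAT AGG GTG AGT TTG CGT — no ATG→stop ORF.
Frame +2: ATG GTC TAG ATG TGT TGA GAA CTG TGT ATG ATA GGG TGA GTT TGC — ATG at 2, stop TAG at 8 → 9 nt; ATG at 11, stop TGA at 17 → 9 nt; ATG at 29, stop TGA at 38 → 12 nt.
Frame +3: TGG TCT AGA TGT GTT GAG AAC TGT GTA TGA TAG GGT GAG TTT GCG — no ATG→stop ORF.
Frame -1: ACG CAA ACT CAC CCT ATC ATA CAC AGT TCT CAA CAC ATC TAG ACC ATT — no ATG→stop ORF.
Frame -2: CGC AAA CTC ACC CTA TCA TAC ACA GTT CTC AAC ACA TCT AGA CCA — no ATG→stop ORF.
Frame -3: GCA AAC TCA CCC TAT CAT ACA CAG TTC TCA ACA CAT CTA GAC CAT — no ATG→stop ORF.
Longest ORF is 12 nt in frame +2 (positions 29–40).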